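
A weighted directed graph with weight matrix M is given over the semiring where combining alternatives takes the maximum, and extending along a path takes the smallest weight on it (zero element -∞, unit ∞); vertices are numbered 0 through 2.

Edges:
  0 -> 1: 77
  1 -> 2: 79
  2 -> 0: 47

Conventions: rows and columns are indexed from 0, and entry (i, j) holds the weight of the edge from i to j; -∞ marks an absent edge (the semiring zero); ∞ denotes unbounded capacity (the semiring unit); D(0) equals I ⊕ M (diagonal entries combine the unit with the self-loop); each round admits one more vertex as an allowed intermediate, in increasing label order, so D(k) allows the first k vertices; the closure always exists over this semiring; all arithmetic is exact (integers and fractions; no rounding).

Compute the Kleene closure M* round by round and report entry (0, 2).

D(0):
  [∞, 77, -∞]
  [-∞, ∞, 79]
  [47, -∞, ∞]
D(1):
  [∞, 77, -∞]
  [-∞, ∞, 79]
  [47, 47, ∞]
D(2):
  [∞, 77, 77]
  [-∞, ∞, 79]
  [47, 47, ∞]
D(3):
  [∞, 77, 77]
  [47, ∞, 79]
  [47, 47, ∞]
Answer: M*[0][2] = 77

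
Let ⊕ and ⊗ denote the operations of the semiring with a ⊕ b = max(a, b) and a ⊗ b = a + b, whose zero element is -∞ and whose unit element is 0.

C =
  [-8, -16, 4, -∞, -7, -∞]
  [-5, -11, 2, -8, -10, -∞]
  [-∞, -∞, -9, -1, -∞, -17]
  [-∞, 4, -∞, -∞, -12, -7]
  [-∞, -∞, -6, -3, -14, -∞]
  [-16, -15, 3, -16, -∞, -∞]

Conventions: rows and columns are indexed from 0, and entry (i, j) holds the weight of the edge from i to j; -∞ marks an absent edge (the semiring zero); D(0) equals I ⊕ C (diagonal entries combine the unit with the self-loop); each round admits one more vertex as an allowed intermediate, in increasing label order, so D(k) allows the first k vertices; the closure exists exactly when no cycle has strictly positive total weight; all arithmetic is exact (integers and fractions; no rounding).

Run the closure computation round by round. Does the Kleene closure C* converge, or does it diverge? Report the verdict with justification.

D(0):
  [0, -16, 4, -∞, -7, -∞]
  [-5, 0, 2, -8, -10, -∞]
  [-∞, -∞, 0, -1, -∞, -17]
  [-∞, 4, -∞, 0, -12, -7]
  [-∞, -∞, -6, -3, 0, -∞]
  [-16, -15, 3, -16, -∞, 0]
D(1):
  [0, -16, 4, -∞, -7, -∞]
  [-5, 0, 2, -8, -10, -∞]
  [-∞, -∞, 0, -1, -∞, -17]
  [-∞, 4, -∞, 0, -12, -7]
  [-∞, -∞, -6, -3, 0, -∞]
  [-16, -15, 3, -16, -23, 0]
D(2):
  [0, -16, 4, -24, -7, -∞]
  [-5, 0, 2, -8, -10, -∞]
  [-∞, -∞, 0, -1, -∞, -17]
  [-1, 4, 6, 0, -6, -7]
  [-∞, -∞, -6, -3, 0, -∞]
  [-16, -15, 3, -16, -23, 0]
Detection: at round 3, diagonal entry (3, 3) turns strictly positive.
Key observation: the cycle 3->1->0->2->3 has total weight 4 + (-5) + 4 + (-1), which is strictly positive.
Answer: DIVERGES — positive cycle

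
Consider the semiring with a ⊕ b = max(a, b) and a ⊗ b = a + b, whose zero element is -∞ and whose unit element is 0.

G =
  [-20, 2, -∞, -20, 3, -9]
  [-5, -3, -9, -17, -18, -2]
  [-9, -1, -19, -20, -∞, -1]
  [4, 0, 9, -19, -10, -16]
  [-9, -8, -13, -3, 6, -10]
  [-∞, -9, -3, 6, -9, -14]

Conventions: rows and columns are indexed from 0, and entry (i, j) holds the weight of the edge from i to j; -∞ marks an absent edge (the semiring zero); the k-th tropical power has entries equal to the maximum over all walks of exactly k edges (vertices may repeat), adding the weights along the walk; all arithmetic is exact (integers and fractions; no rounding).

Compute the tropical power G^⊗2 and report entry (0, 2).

G^⊗2:
  [-3, -1, -7, 0, 9, 0]
  [-8, -3, -5, 4, -2, -5]
  [-6, -4, -4, 5, -6, -3]
  [0, 8, -9, -10, 7, 8]
  [1, -2, 6, 3, 12, -4]
  [10, 6, 15, -8, -3, -4]
Key observation: the optimum is the walk 0->1->2, with weight 2 + (-9) = -7.
Optimal value attained by: walk 0->1->2.
Answer: (G^⊗2)[0][2] = -7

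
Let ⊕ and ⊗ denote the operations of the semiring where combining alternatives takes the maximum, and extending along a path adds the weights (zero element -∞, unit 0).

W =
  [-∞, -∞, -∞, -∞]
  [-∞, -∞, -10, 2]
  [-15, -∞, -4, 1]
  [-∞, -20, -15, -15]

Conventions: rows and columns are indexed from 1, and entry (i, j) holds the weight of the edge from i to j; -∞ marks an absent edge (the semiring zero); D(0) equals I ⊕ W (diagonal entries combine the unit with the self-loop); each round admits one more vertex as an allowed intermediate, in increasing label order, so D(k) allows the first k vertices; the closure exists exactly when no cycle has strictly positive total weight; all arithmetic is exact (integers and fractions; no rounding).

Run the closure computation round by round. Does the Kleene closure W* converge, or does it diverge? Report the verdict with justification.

D(0):
  [0, -∞, -∞, -∞]
  [-∞, 0, -10, 2]
  [-15, -∞, 0, 1]
  [-∞, -20, -15, 0]
D(1):
  [0, -∞, -∞, -∞]
  [-∞, 0, -10, 2]
  [-15, -∞, 0, 1]
  [-∞, -20, -15, 0]
D(2):
  [0, -∞, -∞, -∞]
  [-∞, 0, -10, 2]
  [-15, -∞, 0, 1]
  [-∞, -20, -15, 0]
D(3):
  [0, -∞, -∞, -∞]
  [-25, 0, -10, 2]
  [-15, -∞, 0, 1]
  [-30, -20, -15, 0]
D(4):
  [0, -∞, -∞, -∞]
  [-25, 0, -10, 2]
  [-15, -19, 0, 1]
  [-30, -20, -15, 0]
Key observation: every diagonal entry stays at the unit through all rounds, so no improving cycle exists.
Answer: CONVERGES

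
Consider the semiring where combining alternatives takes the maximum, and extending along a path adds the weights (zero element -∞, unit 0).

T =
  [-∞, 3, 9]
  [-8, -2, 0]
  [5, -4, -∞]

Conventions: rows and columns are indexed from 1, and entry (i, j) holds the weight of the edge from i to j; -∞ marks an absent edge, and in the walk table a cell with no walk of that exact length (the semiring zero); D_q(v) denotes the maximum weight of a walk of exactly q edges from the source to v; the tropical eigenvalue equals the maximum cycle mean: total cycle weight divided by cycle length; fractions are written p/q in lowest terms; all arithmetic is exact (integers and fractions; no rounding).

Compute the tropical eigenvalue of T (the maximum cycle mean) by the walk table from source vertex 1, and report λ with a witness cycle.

q=0: [0, -∞, -∞]
q=1: [-∞, 3, 9]
q=2: [14, 5, 3]
q=3: [8, 17, 23]
Optimal cycle mean attained by: cycle 1->3->1, total 9 + 5, length 2.
Answer: λ = 7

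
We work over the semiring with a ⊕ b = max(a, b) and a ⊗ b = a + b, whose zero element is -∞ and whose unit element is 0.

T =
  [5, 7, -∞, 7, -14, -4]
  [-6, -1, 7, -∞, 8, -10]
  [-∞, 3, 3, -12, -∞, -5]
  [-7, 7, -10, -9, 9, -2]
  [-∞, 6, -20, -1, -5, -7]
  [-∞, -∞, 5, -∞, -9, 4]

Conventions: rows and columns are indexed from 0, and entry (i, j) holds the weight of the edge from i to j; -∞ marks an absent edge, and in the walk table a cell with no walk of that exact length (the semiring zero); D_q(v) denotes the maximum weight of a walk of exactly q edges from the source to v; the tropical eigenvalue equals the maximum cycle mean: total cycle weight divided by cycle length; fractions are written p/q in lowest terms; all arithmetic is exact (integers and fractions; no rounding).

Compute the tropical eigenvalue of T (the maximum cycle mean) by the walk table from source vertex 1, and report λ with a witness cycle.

q=0: [-∞, 0, -∞, -∞, -∞, -∞]
q=1: [-6, -1, 7, -∞, 8, -10]
q=2: [-1, 14, 10, 7, 7, 2]
q=3: [8, 14, 21, 6, 22, 6]
q=4: [13, 28, 24, 21, 22, 16]
q=5: [22, 28, 35, 21, 36, 20]
q=6: [27, 42, 38, 35, 36, 30]
Optimal cycle mean attained by: cycle 1->4->1, total 8 + 6, length 2.
Answer: λ = 7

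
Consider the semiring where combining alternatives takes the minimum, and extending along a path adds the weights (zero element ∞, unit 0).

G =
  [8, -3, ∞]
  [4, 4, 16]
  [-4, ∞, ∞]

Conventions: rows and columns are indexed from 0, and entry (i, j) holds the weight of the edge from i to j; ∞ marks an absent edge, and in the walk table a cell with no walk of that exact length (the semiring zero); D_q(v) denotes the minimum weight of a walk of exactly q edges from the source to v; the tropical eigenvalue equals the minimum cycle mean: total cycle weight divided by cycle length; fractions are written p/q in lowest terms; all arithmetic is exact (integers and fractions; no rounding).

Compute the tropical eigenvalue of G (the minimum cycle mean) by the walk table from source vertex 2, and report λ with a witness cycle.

q=0: [∞, ∞, 0]
q=1: [-4, ∞, ∞]
q=2: [4, -7, ∞]
q=3: [-3, -3, 9]
Optimal cycle mean attained by: cycle 0->1->0, total (-3) + 4, length 2.
Answer: λ = 1/2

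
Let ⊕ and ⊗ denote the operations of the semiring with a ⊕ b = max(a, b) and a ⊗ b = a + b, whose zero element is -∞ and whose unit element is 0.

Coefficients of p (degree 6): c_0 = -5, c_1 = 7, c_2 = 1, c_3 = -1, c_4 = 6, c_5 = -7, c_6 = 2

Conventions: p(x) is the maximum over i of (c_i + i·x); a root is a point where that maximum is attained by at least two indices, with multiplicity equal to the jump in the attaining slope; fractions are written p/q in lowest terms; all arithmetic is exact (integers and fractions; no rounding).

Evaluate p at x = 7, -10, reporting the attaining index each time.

p(7) = max(-5+0·7=-5, 7+1·7=14, 1+2·7=15, -1+3·7=20, 6+4·7=34, -7+5·7=28, 2+6·7=44) = 44 (attained by i=6)
p(-10) = max(-5+0·(-10)=-5, 7+1·(-10)=-3, 1+2·(-10)=-19, -1+3·(-10)=-31, 6+4·(-10)=-34, -7+5·(-10)=-57, 2+6·(-10)=-58) = -3 (attained by i=1)
Answer: p(7) = 44; p(-10) = -3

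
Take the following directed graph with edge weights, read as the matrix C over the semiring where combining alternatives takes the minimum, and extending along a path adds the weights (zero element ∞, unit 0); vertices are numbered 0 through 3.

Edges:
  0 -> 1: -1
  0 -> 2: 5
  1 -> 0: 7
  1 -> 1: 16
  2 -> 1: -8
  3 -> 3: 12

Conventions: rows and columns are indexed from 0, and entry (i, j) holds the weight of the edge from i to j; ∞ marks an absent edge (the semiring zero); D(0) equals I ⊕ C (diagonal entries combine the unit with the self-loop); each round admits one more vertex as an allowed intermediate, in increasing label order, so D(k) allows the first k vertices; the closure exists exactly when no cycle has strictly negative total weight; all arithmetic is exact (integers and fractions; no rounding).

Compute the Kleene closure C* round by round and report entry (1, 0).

D(0):
  [0, -1, 5, ∞]
  [7, 0, ∞, ∞]
  [∞, -8, 0, ∞]
  [∞, ∞, ∞, 0]
D(1):
  [0, -1, 5, ∞]
  [7, 0, 12, ∞]
  [∞, -8, 0, ∞]
  [∞, ∞, ∞, 0]
D(2):
  [0, -1, 5, ∞]
  [7, 0, 12, ∞]
  [-1, -8, 0, ∞]
  [∞, ∞, ∞, 0]
D(3):
  [0, -3, 5, ∞]
  [7, 0, 12, ∞]
  [-1, -8, 0, ∞]
  [∞, ∞, ∞, 0]
D(4):
  [0, -3, 5, ∞]
  [7, 0, 12, ∞]
  [-1, -8, 0, ∞]
  [∞, ∞, ∞, 0]
Answer: C*[1][0] = 7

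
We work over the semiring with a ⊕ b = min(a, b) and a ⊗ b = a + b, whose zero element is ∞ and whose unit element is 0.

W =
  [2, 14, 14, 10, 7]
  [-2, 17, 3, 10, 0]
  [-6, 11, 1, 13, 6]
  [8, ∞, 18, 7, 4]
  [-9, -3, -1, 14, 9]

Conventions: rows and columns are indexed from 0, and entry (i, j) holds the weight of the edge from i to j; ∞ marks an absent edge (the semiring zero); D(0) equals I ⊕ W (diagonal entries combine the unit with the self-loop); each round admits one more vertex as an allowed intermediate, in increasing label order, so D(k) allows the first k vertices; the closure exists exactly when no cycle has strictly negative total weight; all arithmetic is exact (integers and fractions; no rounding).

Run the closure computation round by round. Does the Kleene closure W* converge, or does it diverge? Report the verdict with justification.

D(0):
  [0, 14, 14, 10, 7]
  [-2, 0, 3, 10, 0]
  [-6, 11, 0, 13, 6]
  [8, ∞, 18, 0, 4]
  [-9, -3, -1, 14, 0]
Detection: at round 1, diagonal entry (4, 4) turns strictly negative.
Key observation: the cycle 4->0->4 has total weight (-9) + 7, which is strictly negative.
Answer: DIVERGES — negative cycle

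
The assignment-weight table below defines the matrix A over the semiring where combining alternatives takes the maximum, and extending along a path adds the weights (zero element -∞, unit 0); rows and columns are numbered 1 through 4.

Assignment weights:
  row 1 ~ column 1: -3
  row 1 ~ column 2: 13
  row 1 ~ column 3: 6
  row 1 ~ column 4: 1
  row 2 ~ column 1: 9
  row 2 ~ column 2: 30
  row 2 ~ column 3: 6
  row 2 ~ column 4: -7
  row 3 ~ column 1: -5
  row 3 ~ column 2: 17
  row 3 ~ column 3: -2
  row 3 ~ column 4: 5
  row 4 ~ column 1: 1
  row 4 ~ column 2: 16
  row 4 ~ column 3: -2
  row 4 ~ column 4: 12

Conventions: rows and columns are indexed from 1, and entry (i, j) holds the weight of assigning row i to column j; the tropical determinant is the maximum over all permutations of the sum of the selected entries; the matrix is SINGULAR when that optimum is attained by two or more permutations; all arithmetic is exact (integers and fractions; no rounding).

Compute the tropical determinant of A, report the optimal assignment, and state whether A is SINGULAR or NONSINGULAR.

σ = (1, 2, 3, 4): (-3) + 30 + (-2) + 12 = 37
σ = (1, 2, 4, 3): (-3) + 30 + 5 + (-2) = 30
σ = (1, 3, 2, 4): (-3) + 6 + 17 + 12 = 32
σ = (1, 3, 4, 2): (-3) + 6 + 5 + 16 = 24
σ = (1, 4, 2, 3): (-3) + (-7) + 17 + (-2) = 5
σ = (1, 4, 3, 2): (-3) + (-7) + (-2) + 16 = 4
σ = (2, 1, 3, 4): 13 + 9 + (-2) + 12 = 32
σ = (2, 1, 4, 3): 13 + 9 + 5 + (-2) = 25
σ = (2, 3, 1, 4): 13 + 6 + (-5) + 12 = 26
σ = (2, 3, 4, 1): 13 + 6 + 5 + 1 = 25
σ = (2, 4, 1, 3): 13 + (-7) + (-5) + (-2) = -1
σ = (2, 4, 3, 1): 13 + (-7) + (-2) + 1 = 5
σ = (3, 1, 2, 4): 6 + 9 + 17 + 12 = 44
σ = (3, 1, 4, 2): 6 + 9 + 5 + 16 = 36
σ = (3, 2, 1, 4): 6 + 30 + (-5) + 12 = 43
σ = (3, 2, 4, 1): 6 + 30 + 5 + 1 = 42
σ = (3, 4, 1, 2): 6 + (-7) + (-5) + 16 = 10
σ = (3, 4, 2, 1): 6 + (-7) + 17 + 1 = 17
σ = (4, 1, 2, 3): 1 + 9 + 17 + (-2) = 25
σ = (4, 1, 3, 2): 1 + 9 + (-2) + 16 = 24
σ = (4, 2, 1, 3): 1 + 30 + (-5) + (-2) = 24
σ = (4, 2, 3, 1): 1 + 30 + (-2) + 1 = 30
σ = (4, 3, 1, 2): 1 + 6 + (-5) + 16 = 18
σ = (4, 3, 2, 1): 1 + 6 + 17 + 1 = 25
Optimal value attained by: σ = (3, 1, 2, 4).
Answer: det⊕(A) = 44; verdict: NONSINGULAR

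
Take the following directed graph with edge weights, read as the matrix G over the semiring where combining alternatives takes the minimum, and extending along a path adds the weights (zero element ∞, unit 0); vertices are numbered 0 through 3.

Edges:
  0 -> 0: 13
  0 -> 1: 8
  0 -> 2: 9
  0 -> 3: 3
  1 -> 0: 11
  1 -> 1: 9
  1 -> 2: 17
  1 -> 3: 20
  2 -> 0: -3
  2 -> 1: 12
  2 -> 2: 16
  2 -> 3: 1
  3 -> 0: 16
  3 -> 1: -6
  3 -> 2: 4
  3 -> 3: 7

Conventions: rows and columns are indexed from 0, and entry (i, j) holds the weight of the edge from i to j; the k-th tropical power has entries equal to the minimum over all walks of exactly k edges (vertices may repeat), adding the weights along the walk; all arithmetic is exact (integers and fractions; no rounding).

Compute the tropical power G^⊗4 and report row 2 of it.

G^⊗2:
  [6, -3, 7, 10]
  [14, 14, 20, 14]
  [10, -5, 5, 0]
  [1, 1, 11, 5]
G^⊗3:
  [4, 4, 14, 8]
  [17, 8, 18, 17]
  [2, -6, 4, 6]
  [8, -1, 9, 4]
G^⊗4:
  [11, 2, 12, 7]
  [15, 11, 21, 19]
  [1, 0, 10, 5]
  [6, -2, 8, 10]
Answer: row 2 of G^⊗4 = [1, 0, 10, 5]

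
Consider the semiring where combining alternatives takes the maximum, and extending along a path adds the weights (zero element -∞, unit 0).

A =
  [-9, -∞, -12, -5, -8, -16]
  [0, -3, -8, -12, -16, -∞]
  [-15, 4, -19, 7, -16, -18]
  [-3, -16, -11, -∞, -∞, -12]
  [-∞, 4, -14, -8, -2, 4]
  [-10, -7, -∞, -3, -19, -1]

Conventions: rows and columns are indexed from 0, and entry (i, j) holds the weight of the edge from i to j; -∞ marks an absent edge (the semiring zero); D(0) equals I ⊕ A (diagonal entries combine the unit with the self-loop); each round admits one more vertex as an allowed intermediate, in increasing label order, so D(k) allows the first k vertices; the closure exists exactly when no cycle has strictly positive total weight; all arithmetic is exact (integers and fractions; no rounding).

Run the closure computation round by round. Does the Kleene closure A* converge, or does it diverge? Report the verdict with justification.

D(0):
  [0, -∞, -12, -5, -8, -16]
  [0, 0, -8, -12, -16, -∞]
  [-15, 4, 0, 7, -16, -18]
  [-3, -16, -11, 0, -∞, -12]
  [-∞, 4, -14, -8, 0, 4]
  [-10, -7, -∞, -3, -19, 0]
D(1):
  [0, -∞, -12, -5, -8, -16]
  [0, 0, -8, -5, -8, -16]
  [-15, 4, 0, 7, -16, -18]
  [-3, -16, -11, 0, -11, -12]
  [-∞, 4, -14, -8, 0, 4]
  [-10, -7, -22, -3, -18, 0]
D(2):
  [0, -∞, -12, -5, -8, -16]
  [0, 0, -8, -5, -8, -16]
  [4, 4, 0, 7, -4, -12]
  [-3, -16, -11, 0, -11, -12]
  [4, 4, -4, -1, 0, 4]
  [-7, -7, -15, -3, -15, 0]
D(3):
  [0, -8, -12, -5, -8, -16]
  [0, 0, -8, -1, -8, -16]
  [4, 4, 0, 7, -4, -12]
  [-3, -7, -11, 0, -11, -12]
  [4, 4, -4, 3, 0, 4]
  [-7, -7, -15, -3, -15, 0]
D(4):
  [0, -8, -12, -5, -8, -16]
  [0, 0, -8, -1, -8, -13]
  [4, 4, 0, 7, -4, -5]
  [-3, -7, -11, 0, -11, -12]
  [4, 4, -4, 3, 0, 4]
  [-6, -7, -14, -3, -14, 0]
D(5):
  [0, -4, -12, -5, -8, -4]
  [0, 0, -8, -1, -8, -4]
  [4, 4, 0, 7, -4, 0]
  [-3, -7, -11, 0, -11, -7]
  [4, 4, -4, 3, 0, 4]
  [-6, -7, -14, -3, -14, 0]
D(6):
  [0, -4, -12, -5, -8, -4]
  [0, 0, -8, -1, -8, -4]
  [4, 4, 0, 7, -4, 0]
  [-3, -7, -11, 0, -11, -7]
  [4, 4, -4, 3, 0, 4]
  [-6, -7, -14, -3, -14, 0]
Key observation: every diagonal entry stays at the unit through all rounds, so no improving cycle exists.
Answer: CONVERGES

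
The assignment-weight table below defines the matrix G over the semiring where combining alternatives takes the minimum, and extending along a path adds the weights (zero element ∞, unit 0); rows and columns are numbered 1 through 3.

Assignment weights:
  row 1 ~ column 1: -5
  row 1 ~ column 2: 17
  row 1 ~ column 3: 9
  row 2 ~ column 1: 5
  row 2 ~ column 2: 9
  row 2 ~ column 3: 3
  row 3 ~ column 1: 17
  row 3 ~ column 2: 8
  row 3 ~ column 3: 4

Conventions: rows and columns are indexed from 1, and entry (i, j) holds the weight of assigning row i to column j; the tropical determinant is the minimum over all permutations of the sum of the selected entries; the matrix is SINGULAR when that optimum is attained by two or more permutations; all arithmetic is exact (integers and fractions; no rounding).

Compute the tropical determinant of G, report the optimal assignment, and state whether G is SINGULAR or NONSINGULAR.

σ = (1, 2, 3): (-5) + 9 + 4 = 8
σ = (1, 3, 2): (-5) + 3 + 8 = 6
σ = (2, 1, 3): 17 + 5 + 4 = 26
σ = (2, 3, 1): 17 + 3 + 17 = 37
σ = (3, 1, 2): 9 + 5 + 8 = 22
σ = (3, 2, 1): 9 + 9 + 17 = 35
Optimal value attained by: σ = (1, 3, 2).
Answer: det⊕(G) = 6; verdict: NONSINGULAR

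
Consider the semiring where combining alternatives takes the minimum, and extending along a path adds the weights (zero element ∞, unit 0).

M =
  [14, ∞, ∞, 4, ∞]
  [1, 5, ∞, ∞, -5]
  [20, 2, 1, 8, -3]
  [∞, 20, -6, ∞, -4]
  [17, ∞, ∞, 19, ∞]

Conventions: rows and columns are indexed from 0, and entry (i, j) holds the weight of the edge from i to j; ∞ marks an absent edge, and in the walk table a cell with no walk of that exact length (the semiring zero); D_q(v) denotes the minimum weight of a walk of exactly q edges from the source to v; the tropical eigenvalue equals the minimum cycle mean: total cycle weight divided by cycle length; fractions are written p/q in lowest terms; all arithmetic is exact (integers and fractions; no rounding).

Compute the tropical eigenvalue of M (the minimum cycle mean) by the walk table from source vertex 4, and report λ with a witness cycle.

q=0: [∞, ∞, ∞, ∞, 0]
q=1: [17, ∞, ∞, 19, ∞]
q=2: [31, 39, 13, 21, 15]
q=3: [32, 15, 14, 21, 10]
q=4: [16, 16, 15, 22, 10]
q=5: [17, 17, 16, 20, 11]
Optimal cycle mean attained by: cycle 0->3->2->1->0, total 4 + (-6) + 2 + 1, length 4.
Answer: λ = 1/4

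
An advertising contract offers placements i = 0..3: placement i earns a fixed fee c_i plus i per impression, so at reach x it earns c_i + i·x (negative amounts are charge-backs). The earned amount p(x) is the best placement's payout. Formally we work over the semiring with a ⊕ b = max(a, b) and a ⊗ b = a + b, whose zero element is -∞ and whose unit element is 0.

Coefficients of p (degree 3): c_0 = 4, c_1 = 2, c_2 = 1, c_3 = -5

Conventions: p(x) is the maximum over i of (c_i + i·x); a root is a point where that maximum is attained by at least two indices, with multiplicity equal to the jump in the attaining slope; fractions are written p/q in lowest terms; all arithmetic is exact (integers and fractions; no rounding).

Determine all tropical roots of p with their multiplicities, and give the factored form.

hull edge (i=0, c=4) to (i=2, c=1): slope -3/2, span 2
hull edge (i=2, c=1) to (i=3, c=-5): slope -6, span 1
Factored form: p(x) = -5 ⊗ (x ⊕ 3/2) ⊗ (x ⊕ 3/2) ⊗ (x ⊕ 6)
Answer: roots = 3/2 (mult 2), 6 (mult 1)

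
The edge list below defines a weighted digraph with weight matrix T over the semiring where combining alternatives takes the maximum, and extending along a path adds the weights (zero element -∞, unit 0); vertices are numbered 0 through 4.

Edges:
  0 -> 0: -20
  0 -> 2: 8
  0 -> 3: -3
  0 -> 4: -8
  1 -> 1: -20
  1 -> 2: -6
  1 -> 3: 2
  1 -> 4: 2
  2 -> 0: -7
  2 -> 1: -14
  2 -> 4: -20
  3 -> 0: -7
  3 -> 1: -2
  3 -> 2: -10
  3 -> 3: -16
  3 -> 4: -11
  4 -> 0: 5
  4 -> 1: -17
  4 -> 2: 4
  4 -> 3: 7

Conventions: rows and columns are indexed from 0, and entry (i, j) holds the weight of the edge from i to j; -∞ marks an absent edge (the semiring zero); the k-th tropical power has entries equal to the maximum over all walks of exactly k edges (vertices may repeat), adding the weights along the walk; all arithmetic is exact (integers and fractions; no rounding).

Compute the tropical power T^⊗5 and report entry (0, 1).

T^⊗2:
  [1, -5, -4, -1, -12]
  [7, 0, 6, 9, -9]
  [-15, -34, 1, -10, -12]
  [-6, -18, 1, 0, 0]
  [0, 5, 13, 2, -3]
T^⊗3:
  [-7, -3, 9, -2, -3]
  [2, 7, 15, 4, 2]
  [-6, -12, -7, -5, -19]
  [5, -2, 4, 7, -11]
  [6, 0, 8, 7, 7]
T^⊗4:
  [2, -4, 1, 4, -1]
  [8, 2, 10, 9, 9]
  [-12, -7, 2, -9, -10]
  [0, 5, 13, 2, 0]
  [12, 5, 14, 14, 2]
T^⊗5:
  [4, 2, 10, 6, -2]
  [14, 7, 16, 16, 4]
  [-5, -11, -4, -3, -5]
  [6, 0, 8, 7, 7]
  [7, 12, 20, 9, 7]
Key observation: the optimum is the walk 0->3->1->4->3->1, with weight (-3) + (-2) + 2 + 7 + (-2) = 2.
Optimal value attained by: walk 0->3->1->4->3->1.
Answer: (T^⊗5)[0][1] = 2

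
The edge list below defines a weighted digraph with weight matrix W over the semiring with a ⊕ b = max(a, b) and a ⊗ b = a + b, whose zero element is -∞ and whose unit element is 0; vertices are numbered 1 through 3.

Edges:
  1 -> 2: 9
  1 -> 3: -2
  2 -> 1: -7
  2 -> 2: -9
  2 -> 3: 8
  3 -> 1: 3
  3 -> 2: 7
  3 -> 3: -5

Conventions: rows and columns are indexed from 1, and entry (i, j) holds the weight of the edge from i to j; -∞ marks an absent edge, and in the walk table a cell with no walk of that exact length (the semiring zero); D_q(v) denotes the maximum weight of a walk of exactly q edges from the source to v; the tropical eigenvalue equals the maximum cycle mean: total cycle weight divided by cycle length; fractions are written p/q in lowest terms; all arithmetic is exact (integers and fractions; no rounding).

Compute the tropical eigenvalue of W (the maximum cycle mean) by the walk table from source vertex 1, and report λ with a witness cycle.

q=0: [0, -∞, -∞]
q=1: [-∞, 9, -2]
q=2: [2, 5, 17]
q=3: [20, 24, 13]
Optimal cycle mean attained by: cycle 2->3->2, total 8 + 7, length 2.
Answer: λ = 15/2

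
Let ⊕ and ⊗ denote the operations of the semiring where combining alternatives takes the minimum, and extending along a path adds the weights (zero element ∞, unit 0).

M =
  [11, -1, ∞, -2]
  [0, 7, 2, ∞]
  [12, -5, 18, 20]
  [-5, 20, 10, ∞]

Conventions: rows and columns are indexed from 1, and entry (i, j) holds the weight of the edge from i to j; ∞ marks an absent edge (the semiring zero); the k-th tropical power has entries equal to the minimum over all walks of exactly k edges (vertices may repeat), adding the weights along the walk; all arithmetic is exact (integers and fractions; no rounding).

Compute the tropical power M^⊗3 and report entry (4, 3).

M^⊗2:
  [-7, 6, 1, 9]
  [7, -3, 9, -2]
  [-5, 2, -3, 10]
  [6, -6, 22, -7]
M^⊗3:
  [4, -8, 8, -9]
  [-7, 4, -1, 5]
  [2, -8, 4, -7]
  [-12, 1, -4, 4]
Key observation: the optimum is the walk 4->1->2->3, with weight (-5) + (-1) + 2 = -4.
Optimal value attained by: walk 4->1->2->3.
Answer: (M^⊗3)[4][3] = -4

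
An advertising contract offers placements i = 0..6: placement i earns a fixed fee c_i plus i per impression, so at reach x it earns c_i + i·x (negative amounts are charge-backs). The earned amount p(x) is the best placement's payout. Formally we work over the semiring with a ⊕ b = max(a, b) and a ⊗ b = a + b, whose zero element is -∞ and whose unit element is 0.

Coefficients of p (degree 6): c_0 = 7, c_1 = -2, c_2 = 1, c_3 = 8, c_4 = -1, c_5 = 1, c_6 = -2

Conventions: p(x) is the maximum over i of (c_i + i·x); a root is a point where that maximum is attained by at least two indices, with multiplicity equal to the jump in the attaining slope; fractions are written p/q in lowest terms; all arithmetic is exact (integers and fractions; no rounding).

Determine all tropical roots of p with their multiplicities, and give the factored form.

hull edge (i=0, c=7) to (i=3, c=8): slope 1/3, span 3
hull edge (i=3, c=8) to (i=6, c=-2): slope -10/3, span 3
Factored form: p(x) = -2 ⊗ (x ⊕ (-1/3)) ⊗ (x ⊕ (-1/3)) ⊗ (x ⊕ (-1/3)) ⊗ (x ⊕ 10/3) ⊗ (x ⊕ 10/3) ⊗ (x ⊕ 10/3)
Answer: roots = -1/3 (mult 3), 10/3 (mult 3)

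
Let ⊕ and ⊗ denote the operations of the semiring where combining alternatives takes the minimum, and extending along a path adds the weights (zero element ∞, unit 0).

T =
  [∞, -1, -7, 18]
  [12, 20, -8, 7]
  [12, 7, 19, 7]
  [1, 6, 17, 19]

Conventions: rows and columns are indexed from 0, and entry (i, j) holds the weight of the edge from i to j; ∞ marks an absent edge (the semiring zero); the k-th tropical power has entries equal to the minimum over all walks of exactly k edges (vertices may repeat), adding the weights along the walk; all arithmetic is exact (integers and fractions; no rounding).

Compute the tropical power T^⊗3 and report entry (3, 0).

T^⊗2:
  [5, 0, -9, 0]
  [4, -1, 5, -1]
  [8, 11, -1, 14]
  [18, 0, -6, 13]
T^⊗3:
  [1, -2, -8, -2]
  [0, 3, -9, 6]
  [11, 6, 1, 6]
  [6, 1, -8, 1]
Key observation: the optimum is the walk 3->0->2->0, with weight 1 + (-7) + 12 = 6.
Optimal value attained by: walk 3->0->2->0.
Answer: (T^⊗3)[3][0] = 6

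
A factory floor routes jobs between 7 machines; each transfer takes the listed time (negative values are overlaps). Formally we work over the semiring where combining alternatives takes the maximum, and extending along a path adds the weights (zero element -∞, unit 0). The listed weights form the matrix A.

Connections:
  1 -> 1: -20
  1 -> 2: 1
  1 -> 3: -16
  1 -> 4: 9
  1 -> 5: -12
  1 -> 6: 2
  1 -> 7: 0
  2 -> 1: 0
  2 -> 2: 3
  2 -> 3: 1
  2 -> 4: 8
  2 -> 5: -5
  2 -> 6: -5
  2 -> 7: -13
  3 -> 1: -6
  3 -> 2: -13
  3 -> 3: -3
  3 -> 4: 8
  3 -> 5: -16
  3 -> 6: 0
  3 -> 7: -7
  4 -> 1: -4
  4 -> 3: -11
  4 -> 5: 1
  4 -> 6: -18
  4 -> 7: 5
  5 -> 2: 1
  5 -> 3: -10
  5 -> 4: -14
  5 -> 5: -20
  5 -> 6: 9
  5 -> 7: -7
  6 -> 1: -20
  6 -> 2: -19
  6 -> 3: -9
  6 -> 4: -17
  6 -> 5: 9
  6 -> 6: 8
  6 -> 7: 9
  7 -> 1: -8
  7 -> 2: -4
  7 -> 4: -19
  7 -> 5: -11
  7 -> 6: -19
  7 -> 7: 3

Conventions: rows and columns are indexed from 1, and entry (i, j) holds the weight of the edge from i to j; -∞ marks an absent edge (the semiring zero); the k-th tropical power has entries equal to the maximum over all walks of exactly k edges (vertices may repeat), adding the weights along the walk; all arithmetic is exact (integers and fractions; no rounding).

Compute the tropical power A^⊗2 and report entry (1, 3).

A^⊗2:
  [5, 4, 2, 9, 11, 10, 14]
  [4, 6, 4, 11, 9, 4, 13]
  [4, -5, -3, 5, 9, 8, 13]
  [-3, 2, -9, 5, -6, 10, 8]
  [1, 4, 2, 9, 18, 17, 18]
  [1, 10, -1, -1, 17, 18, 17]
  [-4, -1, -3, 4, -8, -2, 6]
Key observation: the optimum is the walk 1->2->3, with weight 1 + 1 = 2.
Optimal value attained by: walk 1->2->3.
Answer: (A^⊗2)[1][3] = 2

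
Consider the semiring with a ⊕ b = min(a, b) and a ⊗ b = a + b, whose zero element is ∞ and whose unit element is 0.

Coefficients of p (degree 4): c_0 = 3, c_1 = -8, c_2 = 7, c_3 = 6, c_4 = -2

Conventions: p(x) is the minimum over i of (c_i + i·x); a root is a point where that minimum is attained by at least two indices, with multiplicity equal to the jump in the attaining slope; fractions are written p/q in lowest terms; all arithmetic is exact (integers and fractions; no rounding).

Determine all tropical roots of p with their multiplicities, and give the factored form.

hull edge (i=0, c=3) to (i=1, c=-8): slope -11, span 1
hull edge (i=1, c=-8) to (i=4, c=-2): slope 2, span 3
Factored form: p(x) = -2 ⊗ (x ⊕ (-2)) ⊗ (x ⊕ (-2)) ⊗ (x ⊕ (-2)) ⊗ (x ⊕ 11)
Answer: roots = -2 (mult 3), 11 (mult 1)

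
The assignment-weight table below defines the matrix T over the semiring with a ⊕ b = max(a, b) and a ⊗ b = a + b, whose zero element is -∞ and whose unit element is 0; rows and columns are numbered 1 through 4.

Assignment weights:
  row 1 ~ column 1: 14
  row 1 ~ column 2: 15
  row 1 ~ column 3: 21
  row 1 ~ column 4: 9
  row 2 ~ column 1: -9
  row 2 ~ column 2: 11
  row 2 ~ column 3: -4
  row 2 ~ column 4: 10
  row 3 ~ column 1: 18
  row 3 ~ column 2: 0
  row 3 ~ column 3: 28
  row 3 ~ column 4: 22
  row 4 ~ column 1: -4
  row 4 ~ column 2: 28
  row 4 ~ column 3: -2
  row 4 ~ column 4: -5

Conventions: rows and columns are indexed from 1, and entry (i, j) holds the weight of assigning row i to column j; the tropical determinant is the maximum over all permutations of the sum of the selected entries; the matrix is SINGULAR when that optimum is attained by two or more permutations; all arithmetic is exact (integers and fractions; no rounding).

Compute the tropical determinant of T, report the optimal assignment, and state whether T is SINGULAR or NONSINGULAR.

σ = (1, 2, 3, 4): 14 + 11 + 28 + (-5) = 48
σ = (1, 2, 4, 3): 14 + 11 + 22 + (-2) = 45
σ = (1, 3, 2, 4): 14 + (-4) + 0 + (-5) = 5
σ = (1, 3, 4, 2): 14 + (-4) + 22 + 28 = 60
σ = (1, 4, 2, 3): 14 + 10 + 0 + (-2) = 22
σ = (1, 4, 3, 2): 14 + 10 + 28 + 28 = 80
σ = (2, 1, 3, 4): 15 + (-9) + 28 + (-5) = 29
σ = (2, 1, 4, 3): 15 + (-9) + 22 + (-2) = 26
σ = (2, 3, 1, 4): 15 + (-4) + 18 + (-5) = 24
σ = (2, 3, 4, 1): 15 + (-4) + 22 + (-4) = 29
σ = (2, 4, 1, 3): 15 + 10 + 18 + (-2) = 41
σ = (2, 4, 3, 1): 15 + 10 + 28 + (-4) = 49
σ = (3, 1, 2, 4): 21 + (-9) + 0 + (-5) = 7
σ = (3, 1, 4, 2): 21 + (-9) + 22 + 28 = 62
σ = (3, 2, 1, 4): 21 + 11 + 18 + (-5) = 45
σ = (3, 2, 4, 1): 21 + 11 + 22 + (-4) = 50
σ = (3, 4, 1, 2): 21 + 10 + 18 + 28 = 77
σ = (3, 4, 2, 1): 21 + 10 + 0 + (-4) = 27
σ = (4, 1, 2, 3): 9 + (-9) + 0 + (-2) = -2
σ = (4, 1, 3, 2): 9 + (-9) + 28 + 28 = 56
σ = (4, 2, 1, 3): 9 + 11 + 18 + (-2) = 36
σ = (4, 2, 3, 1): 9 + 11 + 28 + (-4) = 44
σ = (4, 3, 1, 2): 9 + (-4) + 18 + 28 = 51
σ = (4, 3, 2, 1): 9 + (-4) + 0 + (-4) = 1
Optimal value attained by: σ = (1, 4, 3, 2).
Answer: det⊕(T) = 80; verdict: NONSINGULAR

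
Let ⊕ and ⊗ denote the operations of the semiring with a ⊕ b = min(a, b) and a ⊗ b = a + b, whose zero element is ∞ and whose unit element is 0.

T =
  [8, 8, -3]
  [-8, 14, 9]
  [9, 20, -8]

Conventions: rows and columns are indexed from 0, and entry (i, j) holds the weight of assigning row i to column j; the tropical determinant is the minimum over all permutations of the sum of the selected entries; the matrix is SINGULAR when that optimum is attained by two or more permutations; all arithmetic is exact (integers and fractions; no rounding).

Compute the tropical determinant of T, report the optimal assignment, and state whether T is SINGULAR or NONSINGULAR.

σ = (0, 1, 2): 8 + 14 + (-8) = 14
σ = (0, 2, 1): 8 + 9 + 20 = 37
σ = (1, 0, 2): 8 + (-8) + (-8) = -8
σ = (1, 2, 0): 8 + 9 + 9 = 26
σ = (2, 0, 1): (-3) + (-8) + 20 = 9
σ = (2, 1, 0): (-3) + 14 + 9 = 20
Optimal value attained by: σ = (1, 0, 2).
Answer: det⊕(T) = -8; verdict: NONSINGULAR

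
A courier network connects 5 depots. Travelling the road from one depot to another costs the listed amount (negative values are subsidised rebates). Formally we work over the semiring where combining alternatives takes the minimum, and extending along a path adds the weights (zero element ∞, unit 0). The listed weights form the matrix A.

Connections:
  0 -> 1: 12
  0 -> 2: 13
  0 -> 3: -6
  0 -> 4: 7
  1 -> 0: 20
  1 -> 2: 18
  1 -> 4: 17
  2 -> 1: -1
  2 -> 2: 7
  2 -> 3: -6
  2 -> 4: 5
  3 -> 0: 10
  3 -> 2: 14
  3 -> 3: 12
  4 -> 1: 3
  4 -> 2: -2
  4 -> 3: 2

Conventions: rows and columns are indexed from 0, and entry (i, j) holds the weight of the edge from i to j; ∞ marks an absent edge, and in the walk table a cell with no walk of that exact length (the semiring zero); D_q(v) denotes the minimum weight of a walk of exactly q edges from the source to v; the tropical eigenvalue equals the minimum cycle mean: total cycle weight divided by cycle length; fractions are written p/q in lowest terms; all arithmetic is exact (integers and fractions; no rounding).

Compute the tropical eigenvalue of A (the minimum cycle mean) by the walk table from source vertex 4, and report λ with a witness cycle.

q=0: [∞, ∞, ∞, ∞, 0]
q=1: [∞, 3, -2, 2, ∞]
q=2: [12, -3, 5, -8, 3]
q=3: [2, 4, 1, -1, 10]
q=4: [9, 0, 8, -5, 6]
q=5: [5, 7, 4, 2, 13]
Optimal cycle mean attained by: cycle 2->4->2, total 5 + (-2), length 2.
Answer: λ = 3/2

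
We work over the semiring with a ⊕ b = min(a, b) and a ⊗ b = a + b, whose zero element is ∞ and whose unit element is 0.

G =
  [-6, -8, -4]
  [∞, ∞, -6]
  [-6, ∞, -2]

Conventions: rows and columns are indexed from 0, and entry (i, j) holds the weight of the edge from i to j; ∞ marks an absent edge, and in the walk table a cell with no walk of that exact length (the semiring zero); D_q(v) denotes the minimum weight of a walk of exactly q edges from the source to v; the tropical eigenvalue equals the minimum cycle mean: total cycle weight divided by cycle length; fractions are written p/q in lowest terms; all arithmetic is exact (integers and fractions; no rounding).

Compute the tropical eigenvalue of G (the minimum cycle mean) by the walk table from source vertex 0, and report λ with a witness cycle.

q=0: [0, ∞, ∞]
q=1: [-6, -8, -4]
q=2: [-12, -14, -14]
q=3: [-20, -20, -20]
Optimal cycle mean attained by: cycle 0->1->2->0, total (-8) + (-6) + (-6), length 3.
Answer: λ = -20/3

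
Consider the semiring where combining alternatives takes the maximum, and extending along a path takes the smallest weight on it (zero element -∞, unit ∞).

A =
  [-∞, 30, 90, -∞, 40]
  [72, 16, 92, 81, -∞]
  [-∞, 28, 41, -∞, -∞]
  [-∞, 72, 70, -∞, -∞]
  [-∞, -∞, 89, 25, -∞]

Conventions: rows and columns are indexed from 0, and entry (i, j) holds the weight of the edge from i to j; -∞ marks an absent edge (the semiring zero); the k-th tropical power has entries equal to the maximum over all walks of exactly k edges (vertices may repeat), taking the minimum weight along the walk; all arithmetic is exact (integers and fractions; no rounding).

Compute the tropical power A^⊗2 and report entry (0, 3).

A^⊗2:
  [30, 28, 41, 30, -∞]
  [16, 72, 72, 16, 40]
  [28, 28, 41, 28, -∞]
  [72, 28, 72, 72, -∞]
  [-∞, 28, 41, -∞, -∞]
Key observation: the optimum is the walk 0->1->3, with weight 30 min 81 = 30.
Optimal value attained by: walk 0->1->3.
Answer: (A^⊗2)[0][3] = 30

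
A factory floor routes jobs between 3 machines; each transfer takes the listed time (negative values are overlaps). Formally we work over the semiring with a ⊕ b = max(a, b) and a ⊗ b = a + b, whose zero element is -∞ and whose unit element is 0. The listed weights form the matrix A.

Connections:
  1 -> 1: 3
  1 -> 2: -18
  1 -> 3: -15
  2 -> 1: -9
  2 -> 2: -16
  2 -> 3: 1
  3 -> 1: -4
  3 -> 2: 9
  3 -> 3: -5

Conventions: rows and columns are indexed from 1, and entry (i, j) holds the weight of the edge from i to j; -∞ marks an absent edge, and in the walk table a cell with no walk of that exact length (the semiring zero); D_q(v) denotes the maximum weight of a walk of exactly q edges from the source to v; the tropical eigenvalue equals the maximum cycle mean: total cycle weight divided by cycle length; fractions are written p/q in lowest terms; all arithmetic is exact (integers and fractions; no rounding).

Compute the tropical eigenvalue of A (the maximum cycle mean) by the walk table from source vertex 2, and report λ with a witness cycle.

q=0: [-∞, 0, -∞]
q=1: [-9, -16, 1]
q=2: [-3, 10, -4]
q=3: [1, 5, 11]
Optimal cycle mean attained by: cycle 2->3->2, total 1 + 9, length 2.
Answer: λ = 5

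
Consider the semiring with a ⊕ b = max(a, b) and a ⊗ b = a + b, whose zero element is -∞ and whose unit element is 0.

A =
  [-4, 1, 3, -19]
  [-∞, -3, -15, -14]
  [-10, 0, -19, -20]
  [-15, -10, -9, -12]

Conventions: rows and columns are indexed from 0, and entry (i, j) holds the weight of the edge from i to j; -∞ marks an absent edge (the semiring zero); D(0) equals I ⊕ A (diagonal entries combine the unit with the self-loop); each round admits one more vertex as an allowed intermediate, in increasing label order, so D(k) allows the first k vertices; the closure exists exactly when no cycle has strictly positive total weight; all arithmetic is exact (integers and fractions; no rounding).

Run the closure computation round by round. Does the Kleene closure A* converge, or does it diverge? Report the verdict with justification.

D(0):
  [0, 1, 3, -19]
  [-∞, 0, -15, -14]
  [-10, 0, 0, -20]
  [-15, -10, -9, 0]
D(1):
  [0, 1, 3, -19]
  [-∞, 0, -15, -14]
  [-10, 0, 0, -20]
  [-15, -10, -9, 0]
D(2):
  [0, 1, 3, -13]
  [-∞, 0, -15, -14]
  [-10, 0, 0, -14]
  [-15, -10, -9, 0]
D(3):
  [0, 3, 3, -11]
  [-25, 0, -15, -14]
  [-10, 0, 0, -14]
  [-15, -9, -9, 0]
D(4):
  [0, 3, 3, -11]
  [-25, 0, -15, -14]
  [-10, 0, 0, -14]
  [-15, -9, -9, 0]
Key observation: every diagonal entry stays at the unit through all rounds, so no improving cycle exists.
Answer: CONVERGES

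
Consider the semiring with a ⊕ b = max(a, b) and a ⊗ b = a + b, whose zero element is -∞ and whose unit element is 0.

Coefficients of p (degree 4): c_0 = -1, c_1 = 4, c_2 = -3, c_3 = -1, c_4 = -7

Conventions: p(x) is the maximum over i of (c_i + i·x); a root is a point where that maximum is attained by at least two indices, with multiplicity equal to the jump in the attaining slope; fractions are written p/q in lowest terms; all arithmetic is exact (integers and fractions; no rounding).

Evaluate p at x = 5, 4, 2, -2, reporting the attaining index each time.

p(5) = max(-1+0·5=-1, 4+1·5=9, -3+2·5=7, -1+3·5=14, -7+4·5=13) = 14 (attained by i=3)
p(4) = max(-1+0·4=-1, 4+1·4=8, -3+2·4=5, -1+3·4=11, -7+4·4=9) = 11 (attained by i=3)
p(2) = max(-1+0·2=-1, 4+1·2=6, -3+2·2=1, -1+3·2=5, -7+4·2=1) = 6 (attained by i=1)
p(-2) = max(-1+0·(-2)=-1, 4+1·(-2)=2, -3+2·(-2)=-7, -1+3·(-2)=-7, -7+4·(-2)=-15) = 2 (attained by i=1)
Answer: p(5) = 14; p(4) = 11; p(2) = 6; p(-2) = 2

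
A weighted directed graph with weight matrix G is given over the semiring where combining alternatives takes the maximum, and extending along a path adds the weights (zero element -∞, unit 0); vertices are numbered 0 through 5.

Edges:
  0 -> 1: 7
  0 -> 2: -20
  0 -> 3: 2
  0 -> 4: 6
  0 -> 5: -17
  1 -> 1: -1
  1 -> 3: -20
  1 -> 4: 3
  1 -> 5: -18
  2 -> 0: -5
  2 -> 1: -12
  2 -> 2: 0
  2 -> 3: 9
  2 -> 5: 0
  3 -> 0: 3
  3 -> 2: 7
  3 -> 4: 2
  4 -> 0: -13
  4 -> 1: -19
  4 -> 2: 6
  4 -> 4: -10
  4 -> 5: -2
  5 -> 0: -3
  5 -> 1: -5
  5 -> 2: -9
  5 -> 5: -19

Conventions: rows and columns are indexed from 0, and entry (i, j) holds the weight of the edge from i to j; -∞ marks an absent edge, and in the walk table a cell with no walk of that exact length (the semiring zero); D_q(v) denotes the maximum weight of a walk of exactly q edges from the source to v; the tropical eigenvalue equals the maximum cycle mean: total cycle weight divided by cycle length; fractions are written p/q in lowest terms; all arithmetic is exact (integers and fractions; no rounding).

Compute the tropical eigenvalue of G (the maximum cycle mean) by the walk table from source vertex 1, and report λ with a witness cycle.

q=0: [-∞, 0, -∞, -∞, -∞, -∞]
q=1: [-∞, -1, -∞, -20, 3, -18]
q=2: [-10, -2, 9, -21, 2, 1]
q=3: [4, -3, 9, 18, 1, 9]
q=4: [21, 11, 25, 18, 20, 9]
q=5: [21, 28, 26, 34, 27, 25]
q=6: [37, 28, 41, 35, 36, 26]
Optimal cycle mean attained by: cycle 2->3->2, total 9 + 7, length 2.
Answer: λ = 8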